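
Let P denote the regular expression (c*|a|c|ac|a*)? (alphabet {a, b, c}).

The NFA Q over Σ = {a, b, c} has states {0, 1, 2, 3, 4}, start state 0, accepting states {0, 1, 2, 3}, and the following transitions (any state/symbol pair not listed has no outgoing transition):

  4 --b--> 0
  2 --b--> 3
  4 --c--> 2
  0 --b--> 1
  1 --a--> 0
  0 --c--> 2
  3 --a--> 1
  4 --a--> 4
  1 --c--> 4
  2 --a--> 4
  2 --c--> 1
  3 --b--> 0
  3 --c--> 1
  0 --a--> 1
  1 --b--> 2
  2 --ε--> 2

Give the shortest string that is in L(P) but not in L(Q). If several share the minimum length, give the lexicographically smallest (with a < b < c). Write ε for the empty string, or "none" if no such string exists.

ac

The string ac is accepted by P but not by Q.
No shorter string lies in the difference, and ac is the lexicographically first length-2 string in L(P) \ L(Q).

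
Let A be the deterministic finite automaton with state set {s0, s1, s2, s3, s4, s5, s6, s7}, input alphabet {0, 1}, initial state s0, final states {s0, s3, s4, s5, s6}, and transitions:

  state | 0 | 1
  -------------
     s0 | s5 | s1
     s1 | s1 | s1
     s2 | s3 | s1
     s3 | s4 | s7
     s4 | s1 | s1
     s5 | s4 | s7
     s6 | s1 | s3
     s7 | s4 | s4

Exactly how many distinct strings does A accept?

The useful subgraph on states {s0, s4, s5, s7} is acyclic, so L(A) is finite; the longest accepting path visits 4 useful states, giving maximum string length 3.
Counting accepting paths from s0 by length: 1 of length 0, 1 of length 1, 1 of length 2, 2 of length 3. Total 5.

5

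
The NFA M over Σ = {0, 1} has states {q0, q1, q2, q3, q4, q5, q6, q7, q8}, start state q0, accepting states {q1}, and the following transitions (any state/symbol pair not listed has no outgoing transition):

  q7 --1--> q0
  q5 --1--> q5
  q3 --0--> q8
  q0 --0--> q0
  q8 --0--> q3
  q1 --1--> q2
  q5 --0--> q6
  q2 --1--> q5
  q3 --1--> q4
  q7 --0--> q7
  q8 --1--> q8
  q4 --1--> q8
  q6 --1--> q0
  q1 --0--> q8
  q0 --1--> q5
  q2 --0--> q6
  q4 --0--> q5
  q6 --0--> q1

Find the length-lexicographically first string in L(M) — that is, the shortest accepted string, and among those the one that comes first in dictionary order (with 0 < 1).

A breadth-first search from q0 reaches an accepting state first via the path q0 → q5 → q6 → q1 on input 100.
No string of length < 3 is accepted (BFS exhausts all shorter strings without reaching an accepting state), and 100 is the lexicographically least accepting string of length 3.

100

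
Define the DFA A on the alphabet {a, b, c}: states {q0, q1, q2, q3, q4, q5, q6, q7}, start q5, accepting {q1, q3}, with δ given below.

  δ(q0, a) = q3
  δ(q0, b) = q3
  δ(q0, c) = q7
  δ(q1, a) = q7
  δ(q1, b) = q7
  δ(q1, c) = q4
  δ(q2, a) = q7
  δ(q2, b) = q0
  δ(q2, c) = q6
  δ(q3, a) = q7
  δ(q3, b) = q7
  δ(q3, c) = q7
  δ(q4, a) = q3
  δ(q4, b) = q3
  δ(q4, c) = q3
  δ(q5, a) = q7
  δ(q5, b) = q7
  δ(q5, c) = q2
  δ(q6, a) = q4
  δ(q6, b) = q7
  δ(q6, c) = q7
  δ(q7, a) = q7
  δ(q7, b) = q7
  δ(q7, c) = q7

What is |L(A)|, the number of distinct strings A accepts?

The useful subgraph on states {q0, q2, q3, q4, q5, q6} is acyclic, so L(A) is finite; the longest accepting path visits 5 useful states, giving maximum string length 4.
Counting accepting paths from q5 by length: 2 of length 3, 3 of length 4. Total 5.

5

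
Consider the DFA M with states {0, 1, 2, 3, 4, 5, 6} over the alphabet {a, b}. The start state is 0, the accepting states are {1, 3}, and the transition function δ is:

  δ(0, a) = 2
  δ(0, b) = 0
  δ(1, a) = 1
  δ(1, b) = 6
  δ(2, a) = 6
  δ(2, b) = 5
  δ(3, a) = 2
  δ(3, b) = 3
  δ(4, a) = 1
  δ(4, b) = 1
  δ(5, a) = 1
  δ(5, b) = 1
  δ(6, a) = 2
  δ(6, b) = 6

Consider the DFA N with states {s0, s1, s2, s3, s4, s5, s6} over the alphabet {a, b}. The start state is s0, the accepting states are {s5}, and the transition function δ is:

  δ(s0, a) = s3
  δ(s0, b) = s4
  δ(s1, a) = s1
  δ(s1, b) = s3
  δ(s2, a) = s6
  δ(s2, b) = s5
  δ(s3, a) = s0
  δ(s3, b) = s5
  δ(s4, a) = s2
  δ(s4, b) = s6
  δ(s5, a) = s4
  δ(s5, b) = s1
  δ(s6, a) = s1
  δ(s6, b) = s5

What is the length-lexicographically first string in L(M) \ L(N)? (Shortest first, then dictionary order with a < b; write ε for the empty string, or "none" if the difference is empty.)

The string aba is accepted by M but not by N.
No shorter string lies in the difference, and aba is the lexicographically first length-3 string in L(M) \ L(N).

aba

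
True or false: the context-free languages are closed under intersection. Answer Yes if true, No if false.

No

{aⁿbⁿcᵐ : m,n≥0} and {aᵐbⁿcⁿ : m,n≥0} are both context-free, but their intersection {aⁿbⁿcⁿ : n≥0} is not (pumping lemma).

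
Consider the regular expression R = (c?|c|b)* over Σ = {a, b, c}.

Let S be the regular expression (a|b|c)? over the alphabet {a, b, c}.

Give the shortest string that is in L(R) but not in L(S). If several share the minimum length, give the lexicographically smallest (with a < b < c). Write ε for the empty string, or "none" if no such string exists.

bb

The string bb is accepted by R but not by S.
No shorter string lies in the difference, and bb is the lexicographically first length-2 string in L(R) \ L(S).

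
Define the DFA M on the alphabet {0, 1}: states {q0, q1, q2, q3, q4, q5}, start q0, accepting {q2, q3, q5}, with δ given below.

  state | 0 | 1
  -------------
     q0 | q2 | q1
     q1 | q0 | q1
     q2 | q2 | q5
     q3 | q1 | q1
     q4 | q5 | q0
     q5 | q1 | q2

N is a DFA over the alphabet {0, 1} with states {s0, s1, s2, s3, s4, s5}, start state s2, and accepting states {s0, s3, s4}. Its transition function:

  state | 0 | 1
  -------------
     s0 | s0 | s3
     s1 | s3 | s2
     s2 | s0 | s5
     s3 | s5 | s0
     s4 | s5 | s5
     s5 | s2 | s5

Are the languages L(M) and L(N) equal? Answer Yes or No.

Exploring the product automaton M × N from the start pair (q0, s2), following both machines on each input symbol, reaches 4 state pairs: (q0, s2), (q2, s0), (q1, s5), (q5, s3).
M accepts in {q2, q3, q5} and N accepts in {s0, s3, s4}. In every reachable pair the two components are either both accepting — (q2, s0), (q5, s3) — or both non-accepting, so no string is accepted by exactly one of the machines: L(M) \ L(N) and L(N) \ L(M) are both empty.
Hence every string is accepted by M iff it is accepted by N, and the two languages coincide.

Yes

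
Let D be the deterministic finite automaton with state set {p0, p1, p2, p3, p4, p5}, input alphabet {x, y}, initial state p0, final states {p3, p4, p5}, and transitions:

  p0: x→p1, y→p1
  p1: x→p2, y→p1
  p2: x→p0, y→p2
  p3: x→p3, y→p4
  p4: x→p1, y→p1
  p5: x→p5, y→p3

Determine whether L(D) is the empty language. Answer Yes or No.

The states reachable from the start state are {p0, p1, p2}.
None of the accepting states {p3, p4, p5} is reachable, so no string is accepted and L(D) = ∅.

Yes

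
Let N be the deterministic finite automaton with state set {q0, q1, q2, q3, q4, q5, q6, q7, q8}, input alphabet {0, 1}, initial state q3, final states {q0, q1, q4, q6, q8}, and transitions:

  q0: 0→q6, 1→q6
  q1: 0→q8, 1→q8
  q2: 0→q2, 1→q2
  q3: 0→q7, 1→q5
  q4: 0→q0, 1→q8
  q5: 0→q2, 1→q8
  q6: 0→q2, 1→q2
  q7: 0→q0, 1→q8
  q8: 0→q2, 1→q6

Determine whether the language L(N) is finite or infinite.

finite

The useful states (reachable from q3 and able to reach an accepting state) are {q0, q3, q5, q6, q7, q8}.
Restricted to these states the transition graph has no cycle, so every accepting path has bounded length and L is finite.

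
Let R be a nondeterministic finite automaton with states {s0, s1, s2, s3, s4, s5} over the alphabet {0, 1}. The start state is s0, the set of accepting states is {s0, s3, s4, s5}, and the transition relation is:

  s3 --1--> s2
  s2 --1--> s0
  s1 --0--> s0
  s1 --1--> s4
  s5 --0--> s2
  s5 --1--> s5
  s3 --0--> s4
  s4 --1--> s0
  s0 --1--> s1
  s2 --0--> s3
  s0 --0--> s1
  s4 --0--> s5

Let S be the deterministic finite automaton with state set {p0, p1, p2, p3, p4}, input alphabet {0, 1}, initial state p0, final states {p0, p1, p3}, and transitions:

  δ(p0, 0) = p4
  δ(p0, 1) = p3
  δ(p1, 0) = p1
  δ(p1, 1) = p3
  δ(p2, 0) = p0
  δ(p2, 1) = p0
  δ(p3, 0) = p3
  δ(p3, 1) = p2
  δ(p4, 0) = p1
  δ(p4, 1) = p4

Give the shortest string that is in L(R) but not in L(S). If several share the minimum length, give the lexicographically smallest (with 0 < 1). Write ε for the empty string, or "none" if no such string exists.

The string 01 is accepted by R but not by S.
No shorter string lies in the difference, and 01 is the lexicographically first length-2 string in L(R) \ L(S).

01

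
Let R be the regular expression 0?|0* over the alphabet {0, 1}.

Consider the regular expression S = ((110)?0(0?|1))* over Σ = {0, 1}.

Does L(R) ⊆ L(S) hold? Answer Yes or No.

Yes

Converting the expression R to a DFA (subset construction, then merging equivalent states) gives the minimal DFA with states {r0, r1}, start state r0, accepting states {r0} and transitions r0: 0→r0, 1→r1; r1: 0→r1, 1→r1.
Converting the expression S to a DFA (subset construction, then merging equivalent states) gives the minimal DFA with states {s0, s1, s2, s3, s4, s5, s6, s7}, start state s0, accepting states {s0, s1, s3} and transitions s0: 0→s1, 1→s2; s1: 0→s1, 1→s3; s2: 0→s4, 1→s5; s3: 0→s1, 1→s6; s4: 0→s4, 1→s4; s5: 0→s7, 1→s4; s6: 0→s7, 1→s5; s7: 0→s1, 1→s4.
Exploring the product automaton R × S from the start pair (r0, s0), following both machines on each input symbol, reaches 9 state pairs: (r0, s0), (r0, s1), (r1, s2), (r1, s3), (r1, s4), (r1, s5), (r1, s1), (r1, s6), (r1, s7).
R accepts in {r0} and S accepts in {s0, s1, s3}. The reachable pairs whose R-component is accepting are (r0, s0), (r0, s1); in each of them the S-component is accepting too, so the product for L(R) \ L(S) (R-component accepting, S-component rejecting) has no reachable accepting pair and the difference is empty.
Hence every string in L(R) is also in L(S).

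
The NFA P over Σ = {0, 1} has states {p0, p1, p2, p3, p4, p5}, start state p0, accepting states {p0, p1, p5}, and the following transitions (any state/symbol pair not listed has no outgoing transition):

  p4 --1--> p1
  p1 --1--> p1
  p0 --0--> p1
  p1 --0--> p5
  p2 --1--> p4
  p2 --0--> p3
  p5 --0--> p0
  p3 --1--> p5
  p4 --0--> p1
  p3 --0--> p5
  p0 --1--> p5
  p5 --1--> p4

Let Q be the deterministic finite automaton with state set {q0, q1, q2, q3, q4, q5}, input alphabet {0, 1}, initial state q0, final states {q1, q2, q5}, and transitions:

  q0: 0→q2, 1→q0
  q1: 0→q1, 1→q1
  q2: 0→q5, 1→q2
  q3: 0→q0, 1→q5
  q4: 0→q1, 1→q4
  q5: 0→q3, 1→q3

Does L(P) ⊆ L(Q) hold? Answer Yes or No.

The empty string ε is in L(P) but not in L(Q).
So L(P) ⊄ L(Q).

No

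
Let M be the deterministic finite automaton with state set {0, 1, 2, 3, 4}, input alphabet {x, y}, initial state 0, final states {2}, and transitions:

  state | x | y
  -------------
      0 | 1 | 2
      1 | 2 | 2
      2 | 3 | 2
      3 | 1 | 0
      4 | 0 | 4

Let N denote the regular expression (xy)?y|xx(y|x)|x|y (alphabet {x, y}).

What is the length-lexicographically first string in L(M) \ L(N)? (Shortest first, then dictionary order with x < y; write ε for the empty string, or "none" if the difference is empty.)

The string xx is accepted by M but not by N.
No shorter string lies in the difference, and xx is the lexicographically first length-2 string in L(M) \ L(N).

xx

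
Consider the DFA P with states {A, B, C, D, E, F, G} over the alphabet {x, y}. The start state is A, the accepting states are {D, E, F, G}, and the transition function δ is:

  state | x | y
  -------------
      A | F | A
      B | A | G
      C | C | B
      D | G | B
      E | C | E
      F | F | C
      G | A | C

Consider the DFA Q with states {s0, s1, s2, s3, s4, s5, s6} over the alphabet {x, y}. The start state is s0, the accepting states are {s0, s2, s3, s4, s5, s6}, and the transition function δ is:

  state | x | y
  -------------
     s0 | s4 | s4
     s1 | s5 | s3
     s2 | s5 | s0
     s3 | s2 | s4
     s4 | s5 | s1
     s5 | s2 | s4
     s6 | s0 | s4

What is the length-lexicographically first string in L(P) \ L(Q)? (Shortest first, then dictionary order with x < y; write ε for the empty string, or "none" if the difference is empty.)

The string xyxyy is accepted by P but not by Q.
No shorter string lies in the difference, and xyxyy is the lexicographically first length-5 string in L(P) \ L(Q).

xyxyy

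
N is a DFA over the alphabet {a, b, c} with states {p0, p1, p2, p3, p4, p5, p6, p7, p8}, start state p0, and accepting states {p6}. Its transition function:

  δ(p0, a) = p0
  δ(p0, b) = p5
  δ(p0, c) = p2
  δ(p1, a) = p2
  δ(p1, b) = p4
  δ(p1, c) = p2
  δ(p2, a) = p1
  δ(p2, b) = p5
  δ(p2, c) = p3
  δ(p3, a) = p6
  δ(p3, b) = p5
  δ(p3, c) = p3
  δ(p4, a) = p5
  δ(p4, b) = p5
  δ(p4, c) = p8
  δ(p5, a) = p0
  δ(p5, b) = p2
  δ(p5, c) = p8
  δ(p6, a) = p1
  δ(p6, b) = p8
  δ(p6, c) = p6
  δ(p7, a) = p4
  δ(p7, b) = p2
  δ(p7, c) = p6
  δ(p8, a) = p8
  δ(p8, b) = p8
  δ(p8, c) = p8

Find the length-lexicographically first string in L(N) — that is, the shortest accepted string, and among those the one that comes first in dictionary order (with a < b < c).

A breadth-first search from p0 reaches an accepting state first via the path p0 → p2 → p3 → p6 on input cca.
No string of length < 3 is accepted (BFS exhausts all shorter strings without reaching an accepting state), and cca is the lexicographically least accepting string of length 3.

cca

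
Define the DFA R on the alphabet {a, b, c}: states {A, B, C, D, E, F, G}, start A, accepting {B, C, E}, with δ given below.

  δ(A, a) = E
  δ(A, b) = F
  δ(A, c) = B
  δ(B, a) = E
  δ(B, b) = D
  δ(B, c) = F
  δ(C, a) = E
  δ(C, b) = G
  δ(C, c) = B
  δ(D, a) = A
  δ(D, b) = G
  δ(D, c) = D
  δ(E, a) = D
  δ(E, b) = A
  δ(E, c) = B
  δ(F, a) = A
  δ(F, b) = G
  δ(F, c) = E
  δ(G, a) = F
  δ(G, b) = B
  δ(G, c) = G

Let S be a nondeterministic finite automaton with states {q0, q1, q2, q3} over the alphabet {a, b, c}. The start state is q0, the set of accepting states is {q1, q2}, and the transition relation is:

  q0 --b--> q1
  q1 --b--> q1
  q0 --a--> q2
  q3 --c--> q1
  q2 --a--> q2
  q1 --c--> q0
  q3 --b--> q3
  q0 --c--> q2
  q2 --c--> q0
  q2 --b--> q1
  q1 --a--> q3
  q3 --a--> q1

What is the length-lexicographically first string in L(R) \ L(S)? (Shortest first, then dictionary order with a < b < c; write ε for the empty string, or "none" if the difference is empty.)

The string ac is accepted by R but not by S.
No shorter string lies in the difference, and ac is the lexicographically first length-2 string in L(R) \ L(S).

ac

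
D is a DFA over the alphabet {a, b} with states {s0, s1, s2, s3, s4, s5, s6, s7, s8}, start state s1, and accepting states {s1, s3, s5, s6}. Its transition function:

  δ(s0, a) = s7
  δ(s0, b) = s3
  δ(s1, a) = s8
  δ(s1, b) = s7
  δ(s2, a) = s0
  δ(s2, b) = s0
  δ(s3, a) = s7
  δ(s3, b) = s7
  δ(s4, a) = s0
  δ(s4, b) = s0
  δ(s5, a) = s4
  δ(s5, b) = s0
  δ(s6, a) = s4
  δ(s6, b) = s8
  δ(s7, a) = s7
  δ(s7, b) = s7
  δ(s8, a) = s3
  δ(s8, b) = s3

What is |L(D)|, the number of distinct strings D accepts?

The useful subgraph on states {s1, s3, s8} is acyclic, so L(D) is finite; the longest accepting path visits 3 useful states, giving maximum string length 2.
Counting accepting paths from s1 by length: 1 of length 0, 2 of length 2. Total 3.

3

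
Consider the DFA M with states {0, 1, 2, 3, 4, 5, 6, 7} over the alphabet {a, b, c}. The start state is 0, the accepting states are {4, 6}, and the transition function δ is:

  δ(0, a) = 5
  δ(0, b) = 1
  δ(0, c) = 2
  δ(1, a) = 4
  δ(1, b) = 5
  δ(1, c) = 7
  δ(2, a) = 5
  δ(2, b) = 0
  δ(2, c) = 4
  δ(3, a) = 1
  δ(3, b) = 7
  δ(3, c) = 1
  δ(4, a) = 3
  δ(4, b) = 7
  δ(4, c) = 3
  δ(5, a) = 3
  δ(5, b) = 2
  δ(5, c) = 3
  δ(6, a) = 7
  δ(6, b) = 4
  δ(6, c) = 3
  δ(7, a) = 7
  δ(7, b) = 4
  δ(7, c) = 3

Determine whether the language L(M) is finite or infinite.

State 1 is reachable from the start and can reach an accepting state, and it lies on the cycle 1 → 4 → 3 → 1.
Traversing that cycle any number of times yields accepted strings of unbounded length, so the language is infinite.

infinite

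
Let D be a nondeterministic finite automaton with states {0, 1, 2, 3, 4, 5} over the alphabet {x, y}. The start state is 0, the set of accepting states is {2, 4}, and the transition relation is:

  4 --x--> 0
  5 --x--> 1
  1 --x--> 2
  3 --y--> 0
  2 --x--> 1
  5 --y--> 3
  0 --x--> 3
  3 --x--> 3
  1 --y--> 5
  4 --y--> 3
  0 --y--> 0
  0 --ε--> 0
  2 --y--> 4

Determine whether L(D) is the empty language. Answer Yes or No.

Yes

The states reachable from the start state are {0, 3}.
None of the accepting states {2, 4} is reachable, so no string is accepted and L(D) = ∅.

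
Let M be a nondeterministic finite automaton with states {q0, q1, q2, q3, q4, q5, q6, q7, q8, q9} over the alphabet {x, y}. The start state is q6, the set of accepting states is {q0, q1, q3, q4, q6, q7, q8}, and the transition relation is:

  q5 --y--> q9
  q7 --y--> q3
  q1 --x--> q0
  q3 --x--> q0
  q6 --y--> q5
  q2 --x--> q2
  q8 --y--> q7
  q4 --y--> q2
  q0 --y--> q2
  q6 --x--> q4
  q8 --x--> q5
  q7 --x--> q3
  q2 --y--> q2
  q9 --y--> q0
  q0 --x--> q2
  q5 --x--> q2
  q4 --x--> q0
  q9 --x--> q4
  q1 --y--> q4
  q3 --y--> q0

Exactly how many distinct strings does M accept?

6

The useful subgraph on states {q0, q4, q5, q6, q9} is acyclic, so L(M) is finite; the longest accepting path visits 5 useful states, giving maximum string length 4.
Counting accepting paths from q6 by length: 1 of length 0, 1 of length 1, 1 of length 2, 2 of length 3, 1 of length 4. Total 6.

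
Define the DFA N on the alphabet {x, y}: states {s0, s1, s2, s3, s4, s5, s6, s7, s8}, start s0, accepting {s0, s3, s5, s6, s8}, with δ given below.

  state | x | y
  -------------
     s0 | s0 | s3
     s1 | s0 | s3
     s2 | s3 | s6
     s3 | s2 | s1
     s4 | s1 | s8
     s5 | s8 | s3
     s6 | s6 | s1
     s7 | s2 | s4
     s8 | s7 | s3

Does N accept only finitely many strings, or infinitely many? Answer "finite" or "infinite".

State s0 is reachable from the start and can reach an accepting state, and it lies on the cycle s0 → s0.
Traversing that cycle any number of times yields accepted strings of unbounded length, so the language is infinite.

infinite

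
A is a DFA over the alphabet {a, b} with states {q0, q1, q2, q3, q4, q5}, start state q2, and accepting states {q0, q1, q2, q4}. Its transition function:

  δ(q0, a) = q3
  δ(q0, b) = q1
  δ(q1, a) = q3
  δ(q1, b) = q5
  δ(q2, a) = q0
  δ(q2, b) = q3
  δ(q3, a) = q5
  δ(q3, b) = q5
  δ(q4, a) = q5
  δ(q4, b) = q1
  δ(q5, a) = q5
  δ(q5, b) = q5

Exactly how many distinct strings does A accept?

3

The useful subgraph on states {q0, q1, q2} is acyclic, so L(A) is finite; the longest accepting path visits 3 useful states, giving maximum string length 2.
Counting accepting paths from q2 by length: 1 of length 0, 1 of length 1, 1 of length 2. Total 3.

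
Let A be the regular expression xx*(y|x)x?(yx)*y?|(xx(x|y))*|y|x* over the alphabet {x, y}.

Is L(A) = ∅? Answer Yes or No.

The empty string ε matches the expression, so it belongs to L(A).
Since L(A) contains at least one string, it is not empty.

No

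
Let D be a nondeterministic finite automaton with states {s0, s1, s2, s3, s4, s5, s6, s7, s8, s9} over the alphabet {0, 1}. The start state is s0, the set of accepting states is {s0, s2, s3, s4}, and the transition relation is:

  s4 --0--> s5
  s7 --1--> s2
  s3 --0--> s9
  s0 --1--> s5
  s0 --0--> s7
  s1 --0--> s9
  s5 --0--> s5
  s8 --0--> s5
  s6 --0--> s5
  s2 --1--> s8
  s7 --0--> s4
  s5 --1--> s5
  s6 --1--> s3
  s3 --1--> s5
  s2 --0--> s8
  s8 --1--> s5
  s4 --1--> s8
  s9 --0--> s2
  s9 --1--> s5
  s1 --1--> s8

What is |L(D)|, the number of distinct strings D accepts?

The useful subgraph on states {s0, s2, s4, s7} is acyclic, so L(D) is finite; the longest accepting path visits 3 useful states, giving maximum string length 2.
Counting accepting paths from s0 by length: 1 of length 0, 2 of length 2. Total 3.

3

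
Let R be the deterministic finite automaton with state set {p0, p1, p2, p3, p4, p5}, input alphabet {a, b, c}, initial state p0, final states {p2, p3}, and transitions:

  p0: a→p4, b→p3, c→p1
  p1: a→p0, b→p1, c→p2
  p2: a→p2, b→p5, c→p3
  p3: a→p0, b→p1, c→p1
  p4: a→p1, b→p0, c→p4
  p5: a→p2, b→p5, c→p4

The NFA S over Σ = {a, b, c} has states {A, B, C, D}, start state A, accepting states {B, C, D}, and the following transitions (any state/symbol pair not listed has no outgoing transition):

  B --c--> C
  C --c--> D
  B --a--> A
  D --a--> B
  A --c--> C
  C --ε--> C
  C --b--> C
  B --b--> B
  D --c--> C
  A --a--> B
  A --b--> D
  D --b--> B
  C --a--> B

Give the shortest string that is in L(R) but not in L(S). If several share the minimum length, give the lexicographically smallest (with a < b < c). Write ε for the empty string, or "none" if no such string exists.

The string ccaa is accepted by R but not by S.
No shorter string lies in the difference, and ccaa is the lexicographically first length-4 string in L(R) \ L(S).

ccaa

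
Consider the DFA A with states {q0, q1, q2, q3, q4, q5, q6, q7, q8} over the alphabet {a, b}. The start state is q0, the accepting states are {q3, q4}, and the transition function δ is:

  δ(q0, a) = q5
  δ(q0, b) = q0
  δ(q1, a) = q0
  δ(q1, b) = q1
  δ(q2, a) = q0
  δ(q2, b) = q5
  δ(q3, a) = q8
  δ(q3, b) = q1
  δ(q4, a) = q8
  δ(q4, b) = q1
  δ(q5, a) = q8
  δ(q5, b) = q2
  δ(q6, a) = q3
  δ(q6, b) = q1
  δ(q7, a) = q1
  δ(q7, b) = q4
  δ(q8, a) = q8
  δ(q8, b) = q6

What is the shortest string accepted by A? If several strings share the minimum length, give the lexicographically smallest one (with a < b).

A breadth-first search from q0 reaches an accepting state first via the path q0 → q5 → q8 → q6 → q3 on input aaba.
No string of length < 4 is accepted (BFS exhausts all shorter strings without reaching an accepting state), and aaba is the lexicographically least accepting string of length 4.

aaba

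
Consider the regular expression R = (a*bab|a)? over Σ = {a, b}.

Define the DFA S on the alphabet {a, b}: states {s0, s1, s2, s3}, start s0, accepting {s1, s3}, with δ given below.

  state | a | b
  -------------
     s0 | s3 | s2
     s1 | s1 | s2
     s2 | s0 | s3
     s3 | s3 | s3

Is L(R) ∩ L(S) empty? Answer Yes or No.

The string a is accepted by both R and S.
Hence L(R) ∩ L(S) ≠ ∅.

No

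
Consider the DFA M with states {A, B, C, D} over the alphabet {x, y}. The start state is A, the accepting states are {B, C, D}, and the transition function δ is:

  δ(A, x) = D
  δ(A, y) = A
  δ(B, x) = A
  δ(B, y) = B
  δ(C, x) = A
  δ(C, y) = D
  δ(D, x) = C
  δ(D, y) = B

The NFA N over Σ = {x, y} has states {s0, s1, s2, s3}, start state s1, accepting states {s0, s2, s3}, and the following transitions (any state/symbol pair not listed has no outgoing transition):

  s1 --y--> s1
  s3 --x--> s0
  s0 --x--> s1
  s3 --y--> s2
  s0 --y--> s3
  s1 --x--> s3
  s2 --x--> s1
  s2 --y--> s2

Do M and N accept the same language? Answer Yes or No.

Yes

Exploring the product automaton M × N from the start pair (A, s1), following both machines on each input symbol, reaches 4 state pairs: (A, s1), (D, s3), (C, s0), (B, s2).
M accepts in {B, C, D} and N accepts in {s0, s2, s3}. In every reachable pair the two components are either both accepting — (D, s3), (C, s0), (B, s2) — or both non-accepting, so no string is accepted by exactly one of the machines: L(M) \ L(N) and L(N) \ L(M) are both empty.
Hence every string is accepted by M iff it is accepted by N, and the two languages coincide.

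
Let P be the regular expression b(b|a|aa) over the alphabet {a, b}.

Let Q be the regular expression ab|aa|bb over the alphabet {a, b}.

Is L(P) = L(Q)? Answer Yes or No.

No

The string ba is accepted by P but rejected by Q.
So L(P) ≠ L(Q).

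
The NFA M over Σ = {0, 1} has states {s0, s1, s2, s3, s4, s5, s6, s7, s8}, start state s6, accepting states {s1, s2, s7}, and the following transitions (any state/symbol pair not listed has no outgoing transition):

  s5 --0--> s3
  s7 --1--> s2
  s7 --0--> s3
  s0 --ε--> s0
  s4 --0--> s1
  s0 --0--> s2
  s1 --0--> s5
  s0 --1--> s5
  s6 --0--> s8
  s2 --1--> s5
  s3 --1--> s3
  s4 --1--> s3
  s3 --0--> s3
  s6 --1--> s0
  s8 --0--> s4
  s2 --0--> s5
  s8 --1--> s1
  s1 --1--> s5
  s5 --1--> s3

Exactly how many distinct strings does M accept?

The useful subgraph on states {s0, s1, s2, s4, s6, s8} is acyclic, so L(M) is finite; the longest accepting path visits 4 useful states, giving maximum string length 3.
Counting accepting paths from s6 by length: 2 of length 2, 1 of length 3. Total 3.

3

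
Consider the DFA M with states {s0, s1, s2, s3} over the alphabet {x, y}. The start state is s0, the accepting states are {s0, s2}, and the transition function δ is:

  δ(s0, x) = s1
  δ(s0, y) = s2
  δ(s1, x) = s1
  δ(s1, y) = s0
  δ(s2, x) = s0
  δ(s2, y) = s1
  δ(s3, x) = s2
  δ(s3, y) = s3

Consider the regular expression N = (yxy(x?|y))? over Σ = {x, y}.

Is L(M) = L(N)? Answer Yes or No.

The string y is accepted by M but rejected by N.
So L(M) ≠ L(N).

No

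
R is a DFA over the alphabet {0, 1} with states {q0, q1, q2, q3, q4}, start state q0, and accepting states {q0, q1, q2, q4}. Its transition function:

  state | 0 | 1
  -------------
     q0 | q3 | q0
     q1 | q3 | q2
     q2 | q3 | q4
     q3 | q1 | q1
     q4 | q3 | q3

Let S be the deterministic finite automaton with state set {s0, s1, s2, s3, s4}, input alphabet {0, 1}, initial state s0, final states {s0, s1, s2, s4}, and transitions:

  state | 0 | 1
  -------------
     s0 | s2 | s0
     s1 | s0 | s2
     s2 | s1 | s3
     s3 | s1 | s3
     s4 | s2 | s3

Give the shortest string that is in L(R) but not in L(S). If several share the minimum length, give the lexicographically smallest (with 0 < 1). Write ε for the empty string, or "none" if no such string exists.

01

The string 01 is accepted by R but not by S.
No shorter string lies in the difference, and 01 is the lexicographically first length-2 string in L(R) \ L(S).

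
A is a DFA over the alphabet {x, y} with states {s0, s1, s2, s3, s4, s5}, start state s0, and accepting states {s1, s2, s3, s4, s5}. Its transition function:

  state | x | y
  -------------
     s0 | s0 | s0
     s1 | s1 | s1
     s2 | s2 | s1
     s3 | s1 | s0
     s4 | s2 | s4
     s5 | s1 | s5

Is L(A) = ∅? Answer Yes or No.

The states reachable from the start state are {s0}.
None of the accepting states {s1, s2, s3, s4, s5} is reachable, so no string is accepted and L(A) = ∅.

Yes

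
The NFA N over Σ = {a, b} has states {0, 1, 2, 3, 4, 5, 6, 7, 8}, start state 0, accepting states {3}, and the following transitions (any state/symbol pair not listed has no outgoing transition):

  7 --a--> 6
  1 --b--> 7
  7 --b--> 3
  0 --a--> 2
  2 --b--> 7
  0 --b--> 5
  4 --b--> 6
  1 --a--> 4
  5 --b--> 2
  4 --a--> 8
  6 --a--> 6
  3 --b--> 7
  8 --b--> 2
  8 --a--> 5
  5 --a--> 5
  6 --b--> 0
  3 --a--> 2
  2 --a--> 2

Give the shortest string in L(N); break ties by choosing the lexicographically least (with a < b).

A breadth-first search from 0 reaches an accepting state first via the path 0 → 2 → 7 → 3 on input abb.
No string of length < 3 is accepted (BFS exhausts all shorter strings without reaching an accepting state), and abb is the lexicographically least accepting string of length 3.

abb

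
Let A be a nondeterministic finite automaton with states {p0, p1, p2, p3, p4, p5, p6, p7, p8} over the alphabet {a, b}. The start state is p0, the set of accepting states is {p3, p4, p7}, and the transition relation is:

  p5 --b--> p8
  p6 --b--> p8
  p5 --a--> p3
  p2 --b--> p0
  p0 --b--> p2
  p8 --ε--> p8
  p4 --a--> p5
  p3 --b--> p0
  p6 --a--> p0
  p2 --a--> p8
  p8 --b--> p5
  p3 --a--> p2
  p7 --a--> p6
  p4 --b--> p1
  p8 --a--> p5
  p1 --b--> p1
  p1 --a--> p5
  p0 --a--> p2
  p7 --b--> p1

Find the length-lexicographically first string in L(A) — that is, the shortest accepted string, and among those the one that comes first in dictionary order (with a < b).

A breadth-first search from p0 reaches an accepting state first via the path p0 → p2 → p8 → p5 → p3 on input aaaa.
No string of length < 4 is accepted (BFS exhausts all shorter strings without reaching an accepting state), and aaaa is the lexicographically least accepting string of length 4.

aaaa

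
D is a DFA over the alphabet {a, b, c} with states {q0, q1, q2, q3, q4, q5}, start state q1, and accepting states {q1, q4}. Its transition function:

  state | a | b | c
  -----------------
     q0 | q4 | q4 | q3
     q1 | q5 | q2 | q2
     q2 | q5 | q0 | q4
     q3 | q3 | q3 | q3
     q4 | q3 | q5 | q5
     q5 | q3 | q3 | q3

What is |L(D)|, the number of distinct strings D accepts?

7

The useful subgraph on states {q0, q1, q2, q4} is acyclic, so L(D) is finite; the longest accepting path visits 4 useful states, giving maximum string length 3.
Counting accepting paths from q1 by length: 1 of length 0, 2 of length 2, 4 of length 3. Total 7.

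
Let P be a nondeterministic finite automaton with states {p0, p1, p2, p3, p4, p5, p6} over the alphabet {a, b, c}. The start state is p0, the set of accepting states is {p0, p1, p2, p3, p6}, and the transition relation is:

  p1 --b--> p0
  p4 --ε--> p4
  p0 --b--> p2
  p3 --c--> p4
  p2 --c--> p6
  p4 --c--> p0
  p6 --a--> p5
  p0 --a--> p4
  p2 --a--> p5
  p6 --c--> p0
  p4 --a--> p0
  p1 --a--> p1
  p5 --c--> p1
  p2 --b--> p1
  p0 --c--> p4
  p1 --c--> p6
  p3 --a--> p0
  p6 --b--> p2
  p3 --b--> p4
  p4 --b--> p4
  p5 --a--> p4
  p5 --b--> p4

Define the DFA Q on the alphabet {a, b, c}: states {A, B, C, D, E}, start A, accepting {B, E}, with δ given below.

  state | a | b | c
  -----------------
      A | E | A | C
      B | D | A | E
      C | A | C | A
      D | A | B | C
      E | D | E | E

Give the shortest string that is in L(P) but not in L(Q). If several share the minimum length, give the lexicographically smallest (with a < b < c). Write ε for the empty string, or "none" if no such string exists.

ε

The empty string ε is accepted by P but not by Q.
Since ε is the unique shortest string, it is the required witness.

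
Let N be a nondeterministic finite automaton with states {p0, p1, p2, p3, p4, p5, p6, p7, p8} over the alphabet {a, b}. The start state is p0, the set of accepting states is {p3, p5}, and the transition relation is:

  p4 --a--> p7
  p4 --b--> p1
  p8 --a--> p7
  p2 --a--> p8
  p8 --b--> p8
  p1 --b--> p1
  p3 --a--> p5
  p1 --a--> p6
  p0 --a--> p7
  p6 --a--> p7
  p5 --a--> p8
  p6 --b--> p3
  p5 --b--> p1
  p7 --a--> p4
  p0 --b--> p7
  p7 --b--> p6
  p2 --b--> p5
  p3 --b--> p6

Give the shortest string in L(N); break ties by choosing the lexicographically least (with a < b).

abb

A breadth-first search from p0 reaches an accepting state first via the path p0 → p7 → p6 → p3 on input abb.
No string of length < 3 is accepted (BFS exhausts all shorter strings without reaching an accepting state), and abb is the lexicographically least accepting string of length 3.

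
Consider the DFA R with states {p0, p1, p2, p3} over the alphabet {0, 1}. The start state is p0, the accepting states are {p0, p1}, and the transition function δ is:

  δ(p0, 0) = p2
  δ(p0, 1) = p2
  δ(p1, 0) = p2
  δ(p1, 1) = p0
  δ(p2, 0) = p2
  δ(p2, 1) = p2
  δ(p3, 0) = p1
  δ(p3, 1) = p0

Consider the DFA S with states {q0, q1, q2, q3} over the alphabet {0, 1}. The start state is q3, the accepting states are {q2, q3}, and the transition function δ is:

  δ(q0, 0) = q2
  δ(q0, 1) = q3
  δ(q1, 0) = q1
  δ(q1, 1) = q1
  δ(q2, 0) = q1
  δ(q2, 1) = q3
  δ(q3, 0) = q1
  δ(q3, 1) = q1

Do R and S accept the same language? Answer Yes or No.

Exploring the product automaton R × S from the start pair (p0, q3), following both machines on each input symbol, reaches 2 state pairs: (p0, q3), (p2, q1).
R accepts in {p0, p1} and S accepts in {q2, q3}. In every reachable pair the two components are either both accepting — (p0, q3) — or both non-accepting, so no string is accepted by exactly one of the machines: L(R) \ L(S) and L(S) \ L(R) are both empty.
Hence every string is accepted by R iff it is accepted by S, and the two languages coincide.

Yes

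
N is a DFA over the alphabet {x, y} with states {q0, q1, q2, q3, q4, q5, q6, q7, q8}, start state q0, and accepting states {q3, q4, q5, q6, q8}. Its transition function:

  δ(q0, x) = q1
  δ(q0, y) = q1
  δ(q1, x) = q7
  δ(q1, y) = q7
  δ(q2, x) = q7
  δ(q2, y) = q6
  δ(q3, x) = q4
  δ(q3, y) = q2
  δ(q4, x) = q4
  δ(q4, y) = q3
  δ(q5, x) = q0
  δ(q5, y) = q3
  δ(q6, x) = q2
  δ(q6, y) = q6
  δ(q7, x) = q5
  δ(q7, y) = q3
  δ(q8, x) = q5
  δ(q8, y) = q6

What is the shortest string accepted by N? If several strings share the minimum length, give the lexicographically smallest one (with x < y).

xxx

A breadth-first search from q0 reaches an accepting state first via the path q0 → q1 → q7 → q5 on input xxx.
No string of length < 3 is accepted (BFS exhausts all shorter strings without reaching an accepting state), and xxx is the lexicographically least accepting string of length 3.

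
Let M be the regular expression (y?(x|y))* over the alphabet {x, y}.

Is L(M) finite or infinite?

The expression contains a Kleene star applied to a subexpression that matches at least one nonempty string, so it matches strings of unbounded length.
Hence L(M) is infinite.

infinite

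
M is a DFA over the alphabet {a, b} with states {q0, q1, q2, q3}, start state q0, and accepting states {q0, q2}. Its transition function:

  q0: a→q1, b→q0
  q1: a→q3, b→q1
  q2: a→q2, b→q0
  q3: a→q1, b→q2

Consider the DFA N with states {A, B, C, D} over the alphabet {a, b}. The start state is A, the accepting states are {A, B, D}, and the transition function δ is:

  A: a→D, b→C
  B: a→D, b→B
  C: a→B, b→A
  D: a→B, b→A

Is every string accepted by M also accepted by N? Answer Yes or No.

The string b is in L(M) but not in L(N).
So L(M) ⊄ L(N).

No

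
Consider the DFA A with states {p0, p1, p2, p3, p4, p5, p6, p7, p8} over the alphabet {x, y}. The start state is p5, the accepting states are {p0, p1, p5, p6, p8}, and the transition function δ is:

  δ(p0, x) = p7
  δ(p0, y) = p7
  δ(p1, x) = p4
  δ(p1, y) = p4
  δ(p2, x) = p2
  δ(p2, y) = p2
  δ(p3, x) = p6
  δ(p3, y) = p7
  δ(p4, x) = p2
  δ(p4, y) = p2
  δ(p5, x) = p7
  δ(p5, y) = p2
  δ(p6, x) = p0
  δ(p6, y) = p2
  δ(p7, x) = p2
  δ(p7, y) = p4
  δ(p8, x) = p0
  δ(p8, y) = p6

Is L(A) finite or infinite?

The useful states (reachable from p5 and able to reach an accepting state) are {p5}.
Restricted to these states the transition graph has no cycle, so every accepting path has bounded length and L is finite.

finite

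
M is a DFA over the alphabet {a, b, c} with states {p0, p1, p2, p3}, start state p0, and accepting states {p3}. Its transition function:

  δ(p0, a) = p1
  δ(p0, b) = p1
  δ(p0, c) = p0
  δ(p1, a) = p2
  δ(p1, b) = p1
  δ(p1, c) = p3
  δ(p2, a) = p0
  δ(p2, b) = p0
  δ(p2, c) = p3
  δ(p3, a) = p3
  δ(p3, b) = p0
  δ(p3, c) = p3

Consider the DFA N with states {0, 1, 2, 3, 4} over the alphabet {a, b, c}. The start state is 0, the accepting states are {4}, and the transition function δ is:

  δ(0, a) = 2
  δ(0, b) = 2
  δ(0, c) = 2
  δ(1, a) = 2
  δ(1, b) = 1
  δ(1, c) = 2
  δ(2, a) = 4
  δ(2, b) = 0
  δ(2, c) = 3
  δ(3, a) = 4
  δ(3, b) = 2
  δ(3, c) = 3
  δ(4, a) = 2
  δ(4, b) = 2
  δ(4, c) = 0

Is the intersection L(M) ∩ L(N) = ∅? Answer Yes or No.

No

The string aca is accepted by both M and N.
Hence L(M) ∩ L(N) ≠ ∅.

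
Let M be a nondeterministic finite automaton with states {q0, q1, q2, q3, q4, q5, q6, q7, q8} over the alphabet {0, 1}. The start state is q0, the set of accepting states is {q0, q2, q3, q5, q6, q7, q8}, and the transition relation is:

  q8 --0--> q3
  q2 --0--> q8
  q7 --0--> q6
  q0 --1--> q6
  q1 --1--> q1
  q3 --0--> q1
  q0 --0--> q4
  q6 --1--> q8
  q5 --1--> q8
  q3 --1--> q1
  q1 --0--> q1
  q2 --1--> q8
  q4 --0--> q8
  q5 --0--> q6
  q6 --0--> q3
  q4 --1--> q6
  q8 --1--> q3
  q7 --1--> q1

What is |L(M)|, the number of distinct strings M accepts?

14

The useful subgraph on states {q0, q3, q4, q6, q8} is acyclic, so L(M) is finite; the longest accepting path visits 5 useful states, giving maximum string length 4.
Counting accepting paths from q0 by length: 1 of length 0, 1 of length 1, 4 of length 2, 6 of length 3, 2 of length 4. Total 14.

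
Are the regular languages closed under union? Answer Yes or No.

Yes

Given DFAs for L₁ and L₂, run them in parallel: the product automaton on Q₁ × Q₂ that accepts when either component is accepting recognises L₁ ∪ L₂ (equivalently, R₁ | R₂ is a regular expression for it).
So the regular languages are closed under union.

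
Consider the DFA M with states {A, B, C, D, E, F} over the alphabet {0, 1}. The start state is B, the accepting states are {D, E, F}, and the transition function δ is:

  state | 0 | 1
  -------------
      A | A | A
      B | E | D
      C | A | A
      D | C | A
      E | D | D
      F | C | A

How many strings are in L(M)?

4

The useful subgraph on states {B, D, E} is acyclic, so L(M) is finite; the longest accepting path visits 3 useful states, giving maximum string length 2.
Counting accepting paths from B by length: 2 of length 1, 2 of length 2. Total 4.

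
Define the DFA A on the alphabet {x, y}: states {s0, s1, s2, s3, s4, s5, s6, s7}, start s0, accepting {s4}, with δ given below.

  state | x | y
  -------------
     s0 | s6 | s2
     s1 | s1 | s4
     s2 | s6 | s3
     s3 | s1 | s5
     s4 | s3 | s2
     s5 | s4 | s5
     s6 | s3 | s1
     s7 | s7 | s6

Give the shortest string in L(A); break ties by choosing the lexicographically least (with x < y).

xyy

A breadth-first search from s0 reaches an accepting state first via the path s0 → s6 → s1 → s4 on input xyy.
No string of length < 3 is accepted (BFS exhausts all shorter strings without reaching an accepting state), and xyy is the lexicographically least accepting string of length 3.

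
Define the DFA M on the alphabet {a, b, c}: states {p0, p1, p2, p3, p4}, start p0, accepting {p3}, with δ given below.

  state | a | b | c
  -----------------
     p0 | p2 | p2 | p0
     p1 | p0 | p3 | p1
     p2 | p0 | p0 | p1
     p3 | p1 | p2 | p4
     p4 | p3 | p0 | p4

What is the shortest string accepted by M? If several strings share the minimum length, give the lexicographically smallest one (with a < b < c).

A breadth-first search from p0 reaches an accepting state first via the path p0 → p2 → p1 → p3 on input acb.
No string of length < 3 is accepted (BFS exhausts all shorter strings without reaching an accepting state), and acb is the lexicographically least accepting string of length 3.

acb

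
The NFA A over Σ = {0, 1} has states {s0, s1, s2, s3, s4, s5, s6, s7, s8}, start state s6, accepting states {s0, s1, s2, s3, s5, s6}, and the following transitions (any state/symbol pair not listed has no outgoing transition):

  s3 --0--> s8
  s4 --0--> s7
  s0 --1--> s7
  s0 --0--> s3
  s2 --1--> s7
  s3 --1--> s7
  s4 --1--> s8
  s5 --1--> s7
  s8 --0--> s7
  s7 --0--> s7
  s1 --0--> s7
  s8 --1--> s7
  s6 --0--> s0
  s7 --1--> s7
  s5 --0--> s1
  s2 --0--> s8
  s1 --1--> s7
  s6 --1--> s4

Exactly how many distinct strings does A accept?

The useful subgraph on states {s0, s3, s6} is acyclic, so L(A) is finite; the longest accepting path visits 3 useful states, giving maximum string length 2.
Counting accepting paths from s6 by length: 1 of length 0, 1 of length 1, 1 of length 2. Total 3.

3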